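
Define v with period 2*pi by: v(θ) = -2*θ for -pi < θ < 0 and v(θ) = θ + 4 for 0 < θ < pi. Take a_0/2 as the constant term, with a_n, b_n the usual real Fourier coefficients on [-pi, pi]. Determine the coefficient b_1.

(8 - pi)/pi

b_1 = 1/pi ∫_{-pi}^{pi} v(θ) sin(θ) dθ.
Split the integral at the breakpoints.
Integrating by parts (boundary term plus one more integral), an antiderivative of (-2*θ) sin(θ) is 2*θ*cos(θ) - 2*sin(θ); evaluating from -pi to 0: ∫_{-pi}^{0} (-2*θ) sin(θ) dθ = (0) - (2*pi) = -2*pi.
Integrating by parts (boundary term plus one more integral), an antiderivative of (θ + 4) sin(θ) is -θ*cos(θ) + sin(θ) - 4*cos(θ); evaluating from 0 to pi: ∫_{0}^{pi} (θ + 4) sin(θ) dθ = (pi + 4) - (-4) = pi + 8.
Summing the pieces and multiplying by (1/pi) gives b_1 = (8 - pi)/pi.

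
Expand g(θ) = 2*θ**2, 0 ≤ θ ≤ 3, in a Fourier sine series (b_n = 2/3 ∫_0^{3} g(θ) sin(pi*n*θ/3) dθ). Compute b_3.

-16/(3*pi**3) + 12/pi

b_3 = 2/3 ∫_0^{3} (2*θ**2) sin(pi*θ) dθ.
Integrating by parts twice (tabular method), an antiderivative of (2*θ**2) sin(pi*θ) is -2*θ**2*cos(pi*θ)/pi + 4*θ*sin(pi*θ)/pi**2 + 4*cos(pi*θ)/pi**3; evaluating from 0 to 3: ∫_{0}^{3} (2*θ**2) sin(pi*θ) dθ = (-4/pi**3 + 18/pi) - (4/pi**3) = -8/pi**3 + 18/pi.
Hence b_3 = (2/3)·(-8/pi**3 + 18/pi) = -16/(3*pi**3) + 12/pi.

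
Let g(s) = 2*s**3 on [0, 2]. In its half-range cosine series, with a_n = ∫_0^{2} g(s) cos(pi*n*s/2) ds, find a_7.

96*(4 - 49*pi**2)/(2401*pi**4)

a_7 = ∫_0^{2} (2*s**3) cos(7*pi*s/2) ds.
Integrating by parts three times (tabular method), an antiderivative of (2*s**3) cos(7*pi*s/2) is 4*s**3*sin(7*pi*s/2)/(7*pi) + 24*s**2*cos(7*pi*s/2)/(49*pi**2) - 96*s*sin(7*pi*s/2)/(343*pi**3) - 192*cos(7*pi*s/2)/(2401*pi**4); evaluating from 0 to 2: ∫_{0}^{2} (2*s**3) cos(7*pi*s/2) ds = (96*(2 - 49*pi**2)/(2401*pi**4)) - (-192/(2401*pi**4)) = 96*(4 - 49*pi**2)/(2401*pi**4).
Hence a_7 = 96*(4 - 49*pi**2)/(2401*pi**4).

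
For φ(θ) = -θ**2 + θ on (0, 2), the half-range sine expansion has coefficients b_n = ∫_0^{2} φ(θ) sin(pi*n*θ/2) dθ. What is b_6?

2/(3*pi)

b_6 = ∫_0^{2} (-θ**2 + θ) sin(3*pi*θ) dθ.
Integrating by parts twice (tabular method), an antiderivative of (-θ**2 + θ) sin(3*pi*θ) is θ**2*cos(3*pi*θ)/(3*pi) - 2*θ*sin(3*pi*θ)/(9*pi**2) - θ*cos(3*pi*θ)/(3*pi) + sin(3*pi*θ)/(9*pi**2) - 2*cos(3*pi*θ)/(27*pi**3); evaluating from 0 to 2: ∫_{0}^{2} (-θ**2 + θ) sin(3*pi*θ) dθ = (2*(-1 + 9*pi**2)/(27*pi**3)) - (-2/(27*pi**3)) = 2/(3*pi).
Hence b_6 = 2/(3*pi).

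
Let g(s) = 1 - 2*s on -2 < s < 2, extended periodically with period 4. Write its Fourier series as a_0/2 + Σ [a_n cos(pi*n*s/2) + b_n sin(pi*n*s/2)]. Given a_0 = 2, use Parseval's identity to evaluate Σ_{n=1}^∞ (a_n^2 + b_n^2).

Parseval: a_0^2/2 + Σ_{n≥1} (a_n^2+b_n^2) = 1/2 ∫_{-2}^{2} g(s)^2 ds = 38/3.
Subtract a_0^2/2 = 2: Σ (a_n^2+b_n^2) = 32/3.

32/3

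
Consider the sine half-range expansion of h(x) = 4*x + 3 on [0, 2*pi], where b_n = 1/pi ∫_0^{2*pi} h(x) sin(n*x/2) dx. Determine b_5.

b_5 = 1/pi ∫_0^{2*pi} (4*x + 3) sin(5*x/2) dx.
Integrating by parts (boundary term plus one more integral), an antiderivative of (4*x + 3) sin(5*x/2) is -8*x*cos(5*x/2)/5 + 16*sin(5*x/2)/25 - 6*cos(5*x/2)/5; evaluating from 0 to 2*pi: ∫_{0}^{2*pi} (4*x + 3) sin(5*x/2) dx = (6/5 + 16*pi/5) - (-6/5) = 12/5 + 16*pi/5.
Hence b_5 = (1/pi)·(12/5 + 16*pi/5) = 4*(3 + 4*pi)/(5*pi).

4*(3 + 4*pi)/(5*pi)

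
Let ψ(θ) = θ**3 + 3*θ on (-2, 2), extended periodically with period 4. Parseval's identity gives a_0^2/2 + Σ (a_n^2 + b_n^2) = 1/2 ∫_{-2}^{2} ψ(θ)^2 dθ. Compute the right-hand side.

2824/35

1/2 ∫_{-2}^{2} ψ(θ)^2 dθ = 1/2 · (5648/35) = 2824/35.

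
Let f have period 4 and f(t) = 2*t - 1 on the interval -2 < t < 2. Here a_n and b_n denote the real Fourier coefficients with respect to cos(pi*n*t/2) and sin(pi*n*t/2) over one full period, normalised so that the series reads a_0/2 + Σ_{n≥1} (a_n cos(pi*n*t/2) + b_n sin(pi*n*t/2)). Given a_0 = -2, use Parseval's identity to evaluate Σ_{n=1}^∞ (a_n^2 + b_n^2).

Parseval: a_0^2/2 + Σ_{n≥1} (a_n^2+b_n^2) = 1/2 ∫_{-2}^{2} f(t)^2 dt = 38/3.
Subtract a_0^2/2 = 2: Σ (a_n^2+b_n^2) = 32/3.

32/3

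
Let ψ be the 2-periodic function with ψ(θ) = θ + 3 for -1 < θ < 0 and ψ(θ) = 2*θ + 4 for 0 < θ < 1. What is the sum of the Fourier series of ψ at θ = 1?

At θ = 1 the one-sided limits are ψ(1^-) = 6 and ψ(1^+) = 2.
By Dirichlet's theorem the series converges to their average, [(6) + (2)]/2 = 4.

4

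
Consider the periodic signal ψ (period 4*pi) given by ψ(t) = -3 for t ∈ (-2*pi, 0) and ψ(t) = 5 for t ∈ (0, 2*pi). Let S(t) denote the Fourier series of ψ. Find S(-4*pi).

1

t = -4*pi differs from t = 0 by -1 full period(s), and the series is 4*pi-periodic.
At t = 0 the one-sided limits are ψ(0^-) = -3 and ψ(0^+) = 5.
By Dirichlet's theorem the series converges to their average, [(-3) + (5)]/2 = 1.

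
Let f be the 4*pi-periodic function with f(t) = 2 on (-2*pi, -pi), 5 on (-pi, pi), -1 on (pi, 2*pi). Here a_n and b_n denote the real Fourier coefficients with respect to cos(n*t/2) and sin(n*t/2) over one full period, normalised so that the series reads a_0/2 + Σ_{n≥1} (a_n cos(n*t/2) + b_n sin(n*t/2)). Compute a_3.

a_3 = (1/(2*pi)) ∫_{-2*pi}^{2*pi} f(t) cos(3*t/2) dt.
Split the integral at the breakpoints.
Directly, an antiderivative of (2) cos(3*t/2) is 4*sin(3*t/2)/3; evaluating from -2*pi to -pi: ∫_{-2*pi}^{-pi} (2) cos(3*t/2) dt = (4/3) - (0) = 4/3.
Directly, an antiderivative of (5) cos(3*t/2) is 10*sin(3*t/2)/3; evaluating from -pi to pi: ∫_{-pi}^{pi} (5) cos(3*t/2) dt = (-10/3) - (10/3) = -20/3.
Directly, an antiderivative of (-1) cos(3*t/2) is -2*sin(3*t/2)/3; evaluating from pi to 2*pi: ∫_{pi}^{2*pi} (-1) cos(3*t/2) dt = (0) - (2/3) = -2/3.
Summing the pieces and multiplying by (1/(2*pi)) gives a_3 = -3/pi.

-3/pi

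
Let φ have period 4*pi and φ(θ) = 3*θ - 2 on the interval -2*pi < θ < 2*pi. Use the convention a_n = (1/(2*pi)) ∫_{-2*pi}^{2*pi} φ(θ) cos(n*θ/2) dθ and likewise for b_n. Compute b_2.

-6

b_2 = (1/(2*pi)) ∫_{-2*pi}^{2*pi} φ(θ) sin(θ) dθ.
Integrating by parts (boundary term plus one more integral), an antiderivative of (3*θ - 2) sin(θ) is -3*θ*cos(θ) + 3*sin(θ) + 2*cos(θ); evaluating from -2*pi to 2*pi: ∫_{-2*pi}^{2*pi} (3*θ - 2) sin(θ) dθ = (2 - 6*pi) - (2 + 6*pi) = -12*pi.
Hence b_2 = (1/(2*pi))·(-12*pi) = -6.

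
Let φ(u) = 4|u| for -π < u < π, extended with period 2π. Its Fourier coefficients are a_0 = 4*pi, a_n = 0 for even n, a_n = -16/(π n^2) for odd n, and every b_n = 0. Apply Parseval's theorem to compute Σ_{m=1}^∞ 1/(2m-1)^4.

Parseval: a_0^2/2 + Σ a_n^2 = (1/π) ∫_{-π}^{π} φ(u)^2 du = 32*pi**2/3.
Subtract a_0^2/2 = 8*pi**2: Σ a_n^2 = 8*pi**2/3.
Only odd n contribute, with a_n^2 = 256/(π^2 n^4), so Σ_{m≥1} 1/(2m-1)^4 = π^2·(8*pi**2/3)/256 = pi**4/96.

pi**4/96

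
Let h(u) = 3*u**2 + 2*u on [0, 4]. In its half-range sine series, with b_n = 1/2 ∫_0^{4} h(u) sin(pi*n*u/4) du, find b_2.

b_2 = 1/2 ∫_0^{4} (3*u**2 + 2*u) sin(pi*u/2) du.
Integrating by parts twice (tabular method), an antiderivative of (3*u**2 + 2*u) sin(pi*u/2) is -6*u**2*cos(pi*u/2)/pi + 24*u*sin(pi*u/2)/pi**2 - 4*u*cos(pi*u/2)/pi + 8*sin(pi*u/2)/pi**2 + 48*cos(pi*u/2)/pi**3; evaluating from 0 to 4: ∫_{0}^{4} (3*u**2 + 2*u) sin(pi*u/2) du = (-112/pi + 48/pi**3) - (48/pi**3) = -112/pi.
Hence b_2 = (1/2)·(-112/pi) = -56/pi.

-56/pi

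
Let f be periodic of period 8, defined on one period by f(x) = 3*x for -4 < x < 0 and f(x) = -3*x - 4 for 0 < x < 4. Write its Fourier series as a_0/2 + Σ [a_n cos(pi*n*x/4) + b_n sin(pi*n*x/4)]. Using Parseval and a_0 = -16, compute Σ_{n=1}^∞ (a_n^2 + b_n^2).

32

Parseval: a_0^2/2 + Σ_{n≥1} (a_n^2+b_n^2) = 1/4 ∫_{-4}^{4} f(x)^2 dx = 160.
Subtract a_0^2/2 = 128: Σ (a_n^2+b_n^2) = 32.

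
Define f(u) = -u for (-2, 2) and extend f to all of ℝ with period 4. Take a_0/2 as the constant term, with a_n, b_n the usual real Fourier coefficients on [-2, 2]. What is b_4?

b_4 = 1/2 ∫_{-2}^{2} f(u) sin(2*pi*u) du.
f is odd and sin(2*pi*u) is odd, so the integrand is even and b_4 = ∫_0^{2} f(u) sin(2*pi*u) du.
Integrating by parts (boundary term plus one more integral), an antiderivative of (-u) sin(2*pi*u) is u*cos(2*pi*u)/(2*pi) - sin(2*pi*u)/(4*pi**2); evaluating from 0 to 2: ∫_{0}^{2} (-u) sin(2*pi*u) du = (1/pi) - (0) = 1/pi.
Hence b_4 = 1/pi.

1/pi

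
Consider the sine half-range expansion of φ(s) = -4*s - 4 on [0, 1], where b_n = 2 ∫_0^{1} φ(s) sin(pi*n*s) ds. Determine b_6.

4/(3*pi)

b_6 = 2 ∫_0^{1} (-4*s - 4) sin(6*pi*s) ds.
Integrating by parts (boundary term plus one more integral), an antiderivative of (-4*s - 4) sin(6*pi*s) is 2*s*cos(6*pi*s)/(3*pi) - sin(6*pi*s)/(9*pi**2) + 2*cos(6*pi*s)/(3*pi); evaluating from 0 to 1: ∫_{0}^{1} (-4*s - 4) sin(6*pi*s) ds = (4/(3*pi)) - (2/(3*pi)) = 2/(3*pi).
Hence b_6 = 2·(2/(3*pi)) = 4/(3*pi).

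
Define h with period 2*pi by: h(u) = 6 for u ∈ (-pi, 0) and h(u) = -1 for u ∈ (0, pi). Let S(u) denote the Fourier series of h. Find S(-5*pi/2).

u = -5*pi/2 differs from u = -pi/2 by -1 full period(s), and the series is 2*pi-periodic.
h is continuous at u = -pi/2 with value 6, so the series converges to 6 there.

6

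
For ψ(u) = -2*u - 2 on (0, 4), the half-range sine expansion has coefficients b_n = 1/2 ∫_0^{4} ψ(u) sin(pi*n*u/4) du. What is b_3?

-8/pi

b_3 = 1/2 ∫_0^{4} (-2*u - 2) sin(3*pi*u/4) du.
Integrating by parts (boundary term plus one more integral), an antiderivative of (-2*u - 2) sin(3*pi*u/4) is 8*u*cos(3*pi*u/4)/(3*pi) - 32*sin(3*pi*u/4)/(9*pi**2) + 8*cos(3*pi*u/4)/(3*pi); evaluating from 0 to 4: ∫_{0}^{4} (-2*u - 2) sin(3*pi*u/4) du = (-40/(3*pi)) - (8/(3*pi)) = -16/pi.
Hence b_3 = (1/2)·(-16/pi) = -8/pi.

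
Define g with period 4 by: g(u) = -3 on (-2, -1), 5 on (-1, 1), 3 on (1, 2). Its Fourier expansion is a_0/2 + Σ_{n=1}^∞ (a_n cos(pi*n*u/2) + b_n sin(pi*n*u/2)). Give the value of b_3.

b_3 = 1/2 ∫_{-2}^{2} g(u) sin(3*pi*u/2) du.
Split the integral at the breakpoints.
Directly, an antiderivative of (-3) sin(3*pi*u/2) is 2*cos(3*pi*u/2)/pi; evaluating from -2 to -1: ∫_{-2}^{-1} (-3) sin(3*pi*u/2) du = (0) - (-2/pi) = 2/pi.
Directly, an antiderivative of (5) sin(3*pi*u/2) is -10*cos(3*pi*u/2)/(3*pi); evaluating from -1 to 1: ∫_{-1}^{1} (5) sin(3*pi*u/2) du = (0) - (0) = 0.
Directly, an antiderivative of (3) sin(3*pi*u/2) is -2*cos(3*pi*u/2)/pi; evaluating from 1 to 2: ∫_{1}^{2} (3) sin(3*pi*u/2) du = (2/pi) - (0) = 2/pi.
Summing the pieces and multiplying by (1/2) gives b_3 = 2/pi.

2/pi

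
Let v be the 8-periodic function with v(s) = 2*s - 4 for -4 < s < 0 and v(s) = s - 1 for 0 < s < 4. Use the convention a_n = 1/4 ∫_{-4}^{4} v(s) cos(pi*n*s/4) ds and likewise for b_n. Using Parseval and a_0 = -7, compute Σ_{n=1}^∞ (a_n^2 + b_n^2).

Parseval: a_0^2/2 + Σ_{n≥1} (a_n^2+b_n^2) = 1/4 ∫_{-4}^{4} v(s)^2 ds = 215/3.
Subtract a_0^2/2 = 49/2: Σ (a_n^2+b_n^2) = 283/6.

283/6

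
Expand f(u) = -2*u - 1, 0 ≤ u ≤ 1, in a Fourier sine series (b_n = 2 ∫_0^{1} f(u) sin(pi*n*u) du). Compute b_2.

2/pi

b_2 = 2 ∫_0^{1} (-2*u - 1) sin(2*pi*u) du.
Integrating by parts (boundary term plus one more integral), an antiderivative of (-2*u - 1) sin(2*pi*u) is u*cos(2*pi*u)/pi - sin(2*pi*u)/(2*pi**2) + cos(2*pi*u)/(2*pi); evaluating from 0 to 1: ∫_{0}^{1} (-2*u - 1) sin(2*pi*u) du = (3/(2*pi)) - (1/(2*pi)) = 1/pi.
Hence b_2 = 2·(1/pi) = 2/pi.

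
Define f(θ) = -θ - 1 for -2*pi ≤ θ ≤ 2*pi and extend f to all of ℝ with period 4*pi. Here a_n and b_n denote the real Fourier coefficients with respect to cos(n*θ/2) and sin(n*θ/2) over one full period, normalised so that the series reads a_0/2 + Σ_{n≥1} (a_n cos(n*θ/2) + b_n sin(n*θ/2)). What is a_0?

a_0 = (1/(2*pi)) ∫_{-2*pi}^{2*pi} f(θ) dθ = (1/(2*pi)) · (-4*pi) = -2.

-2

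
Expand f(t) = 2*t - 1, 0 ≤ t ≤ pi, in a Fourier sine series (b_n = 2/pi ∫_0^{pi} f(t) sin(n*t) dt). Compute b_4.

b_4 = 2/pi ∫_0^{pi} (2*t - 1) sin(4*t) dt.
Integrating by parts (boundary term plus one more integral), an antiderivative of (2*t - 1) sin(4*t) is -t*cos(4*t)/2 + sin(4*t)/8 + cos(4*t)/4; evaluating from 0 to pi: ∫_{0}^{pi} (2*t - 1) sin(4*t) dt = (1/4 - pi/2) - (1/4) = -pi/2.
Hence b_4 = (2/pi)·(-pi/2) = -1.

-1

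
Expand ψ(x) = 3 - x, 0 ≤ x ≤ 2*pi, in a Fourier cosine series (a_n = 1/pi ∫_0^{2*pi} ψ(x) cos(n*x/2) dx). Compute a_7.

8/(49*pi)

a_7 = 1/pi ∫_0^{2*pi} (3 - x) cos(7*x/2) dx.
Integrating by parts (boundary term plus one more integral), an antiderivative of (3 - x) cos(7*x/2) is -2*x*sin(7*x/2)/7 + 6*sin(7*x/2)/7 - 4*cos(7*x/2)/49; evaluating from 0 to 2*pi: ∫_{0}^{2*pi} (3 - x) cos(7*x/2) dx = (4/49) - (-4/49) = 8/49.
Hence a_7 = (1/pi)·(8/49) = 8/(49*pi).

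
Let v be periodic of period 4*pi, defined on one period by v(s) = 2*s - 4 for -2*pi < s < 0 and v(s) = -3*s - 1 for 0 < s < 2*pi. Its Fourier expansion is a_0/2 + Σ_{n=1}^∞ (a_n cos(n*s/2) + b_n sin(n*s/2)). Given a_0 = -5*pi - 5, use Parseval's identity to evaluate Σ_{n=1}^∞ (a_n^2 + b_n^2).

-3*pi + 9/2 + 29*pi**2/6

Parseval: a_0^2/2 + Σ_{n≥1} (a_n^2+b_n^2) = (1/(2*pi)) ∫_{-2*pi}^{2*pi} v(s)^2 ds = 17 + 22*pi + 52*pi**2/3.
Subtract a_0^2/2 = 25*(1 + pi)**2/2: Σ (a_n^2+b_n^2) = -3*pi + 9/2 + 29*pi**2/6.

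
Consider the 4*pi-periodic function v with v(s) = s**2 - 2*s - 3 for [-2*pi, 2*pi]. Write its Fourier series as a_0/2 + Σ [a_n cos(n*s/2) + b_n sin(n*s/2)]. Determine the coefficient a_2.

a_2 = (1/(2*pi)) ∫_{-2*pi}^{2*pi} v(s) cos(s) ds.
Integrating by parts twice (tabular method), an antiderivative of (s**2 - 2*s - 3) cos(s) is s**2*sin(s) - 2*s*sin(s) + 2*s*cos(s) - 5*sin(s) - 2*cos(s); evaluating from -2*pi to 2*pi: ∫_{-2*pi}^{2*pi} (s**2 - 2*s - 3) cos(s) ds = (-2 + 4*pi) - (-4*pi - 2) = 8*pi.
Hence a_2 = (1/(2*pi))·(8*pi) = 4.

4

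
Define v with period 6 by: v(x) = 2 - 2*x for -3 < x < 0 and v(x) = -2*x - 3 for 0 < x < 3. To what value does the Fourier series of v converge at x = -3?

-1/2

x = -3 differs from x = 3 by -1 full period(s), and the series is 6-periodic.
At x = 3 the one-sided limits are v(3^-) = -9 and v(3^+) = 8.
By Dirichlet's theorem the series converges to their average, [(-9) + (8)]/2 = -1/2.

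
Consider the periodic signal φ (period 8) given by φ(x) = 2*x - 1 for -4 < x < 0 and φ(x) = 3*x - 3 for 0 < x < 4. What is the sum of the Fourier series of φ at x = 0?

At x = 0 the one-sided limits are φ(0^-) = -1 and φ(0^+) = -3.
By Dirichlet's theorem the series converges to their average, [(-1) + (-3)]/2 = -2.

-2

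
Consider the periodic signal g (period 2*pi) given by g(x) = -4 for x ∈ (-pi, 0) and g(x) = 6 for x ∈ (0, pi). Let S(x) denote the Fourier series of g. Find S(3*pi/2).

x = 3*pi/2 differs from x = -pi/2 by 1 full period(s), and the series is 2*pi-periodic.
g is continuous at x = -pi/2 with value -4, so the series converges to -4 there.

-4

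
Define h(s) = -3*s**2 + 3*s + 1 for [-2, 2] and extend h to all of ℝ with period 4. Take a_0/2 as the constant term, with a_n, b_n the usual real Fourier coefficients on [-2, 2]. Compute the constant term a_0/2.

-3

a_0 = 1/2 ∫_{-2}^{2} h(s) ds = 1/2 · (-12) = -6.
So the constant term a_0/2 = -3.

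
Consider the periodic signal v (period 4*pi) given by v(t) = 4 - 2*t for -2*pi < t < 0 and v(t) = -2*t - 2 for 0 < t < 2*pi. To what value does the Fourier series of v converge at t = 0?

At t = 0 the one-sided limits are v(0^-) = 4 and v(0^+) = -2.
By Dirichlet's theorem the series converges to their average, [(4) + (-2)]/2 = 1.

1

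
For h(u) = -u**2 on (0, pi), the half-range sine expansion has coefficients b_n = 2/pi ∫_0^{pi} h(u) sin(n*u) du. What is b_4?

pi/2

b_4 = 2/pi ∫_0^{pi} (-u**2) sin(4*u) du.
Integrating by parts twice (tabular method), an antiderivative of (-u**2) sin(4*u) is u**2*cos(4*u)/4 - u*sin(4*u)/8 - cos(4*u)/32; evaluating from 0 to pi: ∫_{0}^{pi} (-u**2) sin(4*u) du = (-1/32 + pi**2/4) - (-1/32) = pi**2/4.
Hence b_4 = (2/pi)·(pi**2/4) = pi/2.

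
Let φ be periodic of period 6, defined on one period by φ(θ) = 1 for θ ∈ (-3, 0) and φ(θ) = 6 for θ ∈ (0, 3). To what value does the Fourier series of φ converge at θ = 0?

7/2

At θ = 0 the one-sided limits are φ(0^-) = 1 and φ(0^+) = 6.
By Dirichlet's theorem the series converges to their average, [(1) + (6)]/2 = 7/2.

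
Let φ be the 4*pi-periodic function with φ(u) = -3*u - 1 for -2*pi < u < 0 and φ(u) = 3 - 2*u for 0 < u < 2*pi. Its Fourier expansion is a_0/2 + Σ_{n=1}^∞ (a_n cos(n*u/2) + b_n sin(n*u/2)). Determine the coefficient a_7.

-4/(49*pi)

a_7 = (1/(2*pi)) ∫_{-2*pi}^{2*pi} φ(u) cos(7*u/2) du.
Split the integral at the breakpoints.
Integrating by parts (boundary term plus one more integral), an antiderivative of (-3*u - 1) cos(7*u/2) is -6*u*sin(7*u/2)/7 - 2*sin(7*u/2)/7 - 12*cos(7*u/2)/49; evaluating from -2*pi to 0: ∫_{-2*pi}^{0} (-3*u - 1) cos(7*u/2) du = (-12/49) - (12/49) = -24/49.
Integrating by parts (boundary term plus one more integral), an antiderivative of (3 - 2*u) cos(7*u/2) is -4*u*sin(7*u/2)/7 + 6*sin(7*u/2)/7 - 8*cos(7*u/2)/49; evaluating from 0 to 2*pi: ∫_{0}^{2*pi} (3 - 2*u) cos(7*u/2) du = (8/49) - (-8/49) = 16/49.
Summing the pieces and multiplying by (1/(2*pi)) gives a_7 = -4/(49*pi).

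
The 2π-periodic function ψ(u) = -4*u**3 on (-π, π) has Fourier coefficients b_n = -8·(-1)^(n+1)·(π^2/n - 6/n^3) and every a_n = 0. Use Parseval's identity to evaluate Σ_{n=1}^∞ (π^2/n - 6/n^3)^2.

pi**6/14

Parseval: Σ b_n^2 = (1/π) ∫_{-π}^{π} ψ(u)^2 du = 32*pi**6/7.
b_n^2 = 64·(π^2/n - 6/n^3)^2, so the sum equals (32*pi**6/7)/64 = pi**6/14.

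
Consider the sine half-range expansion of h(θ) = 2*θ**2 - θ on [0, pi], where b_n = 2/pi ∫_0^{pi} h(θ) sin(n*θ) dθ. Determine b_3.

2*(-9*pi - 8 + 18*pi**2)/(27*pi)

b_3 = 2/pi ∫_0^{pi} (2*θ**2 - θ) sin(3*θ) dθ.
Integrating by parts twice (tabular method), an antiderivative of (2*θ**2 - θ) sin(3*θ) is -2*θ**2*cos(3*θ)/3 + 4*θ*sin(3*θ)/9 + θ*cos(3*θ)/3 - sin(3*θ)/9 + 4*cos(3*θ)/27; evaluating from 0 to pi: ∫_{0}^{pi} (2*θ**2 - θ) sin(3*θ) dθ = (-pi/3 - 4/27 + 2*pi**2/3) - (4/27) = -pi/3 - 8/27 + 2*pi**2/3.
Hence b_3 = (2/pi)·(-pi/3 - 8/27 + 2*pi**2/3) = 2*(-9*pi - 8 + 18*pi**2)/(27*pi).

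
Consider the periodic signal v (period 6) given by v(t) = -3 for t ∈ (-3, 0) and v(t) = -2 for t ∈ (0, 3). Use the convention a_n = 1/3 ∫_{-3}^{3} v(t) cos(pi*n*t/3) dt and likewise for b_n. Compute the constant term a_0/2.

-5/2

a_0 = 1/3 ∫_{-3}^{3} v(t) dt = 1/3 · (-15) = -5.
So the constant term a_0/2 = -5/2.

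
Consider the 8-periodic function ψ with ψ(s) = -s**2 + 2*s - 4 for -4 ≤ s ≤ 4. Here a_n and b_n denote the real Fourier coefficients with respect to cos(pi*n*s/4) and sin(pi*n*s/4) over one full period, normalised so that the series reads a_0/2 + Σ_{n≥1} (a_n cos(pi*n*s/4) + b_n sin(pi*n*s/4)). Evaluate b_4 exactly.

b_4 = 1/4 ∫_{-4}^{4} ψ(s) sin(pi*s) ds.
Integrating by parts twice (tabular method), an antiderivative of (-s**2 + 2*s - 4) sin(pi*s) is s**2*cos(pi*s)/pi - 2*s*sin(pi*s)/pi**2 - 2*s*cos(pi*s)/pi + 2*sin(pi*s)/pi**2 - 2*cos(pi*s)/pi**3 + 4*cos(pi*s)/pi; evaluating from -4 to 4: ∫_{-4}^{4} (-s**2 + 2*s - 4) sin(pi*s) ds = (-2/pi**3 + 12/pi) - (-2/pi**3 + 28/pi) = -16/pi.
Hence b_4 = (1/4)·(-16/pi) = -4/pi.

-4/pi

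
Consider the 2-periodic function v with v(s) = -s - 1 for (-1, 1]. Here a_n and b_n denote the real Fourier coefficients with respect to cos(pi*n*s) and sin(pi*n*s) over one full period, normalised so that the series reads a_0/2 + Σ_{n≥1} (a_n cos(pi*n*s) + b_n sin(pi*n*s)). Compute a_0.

a_0 = ∫_{-1}^{1} v(s) ds = -2.

-2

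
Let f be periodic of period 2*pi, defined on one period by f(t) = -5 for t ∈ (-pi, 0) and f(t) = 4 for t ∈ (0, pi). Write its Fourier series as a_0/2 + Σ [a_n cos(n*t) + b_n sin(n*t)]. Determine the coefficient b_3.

b_3 = 1/pi ∫_{-pi}^{pi} f(t) sin(3*t) dt.
Split the integral at the breakpoints.
Directly, an antiderivative of (-5) sin(3*t) is 5*cos(3*t)/3; evaluating from -pi to 0: ∫_{-pi}^{0} (-5) sin(3*t) dt = (5/3) - (-5/3) = 10/3.
Directly, an antiderivative of (4) sin(3*t) is -4*cos(3*t)/3; evaluating from 0 to pi: ∫_{0}^{pi} (4) sin(3*t) dt = (4/3) - (-4/3) = 8/3.
Summing the pieces and multiplying by (1/pi) gives b_3 = 6/pi.

6/pi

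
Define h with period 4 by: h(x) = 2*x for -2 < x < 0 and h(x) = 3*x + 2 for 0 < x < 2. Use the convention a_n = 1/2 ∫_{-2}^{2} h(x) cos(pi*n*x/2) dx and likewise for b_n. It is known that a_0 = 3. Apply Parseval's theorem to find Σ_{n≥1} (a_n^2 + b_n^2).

Parseval: a_0^2/2 + Σ_{n≥1} (a_n^2+b_n^2) = 1/2 ∫_{-2}^{2} h(x)^2 dx = 100/3.
Subtract a_0^2/2 = 9/2: Σ (a_n^2+b_n^2) = 173/6.

173/6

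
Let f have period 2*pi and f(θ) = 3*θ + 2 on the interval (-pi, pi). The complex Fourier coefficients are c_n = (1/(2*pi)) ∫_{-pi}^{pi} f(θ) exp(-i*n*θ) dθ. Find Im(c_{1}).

-3

Since f is real-valued, Im(c_{1}) = -(1/(2*pi)) ∫_{-pi}^{pi} f(θ) sin(θ) dθ = -b_{1}/2.
Integrating by parts (boundary term plus one more integral), an antiderivative of (3*θ + 2) sin(θ) is -3*θ*cos(θ) + 3*sin(θ) - 2*cos(θ); evaluating from -pi to pi: ∫_{-pi}^{pi} (3*θ + 2) sin(θ) dθ = (2 + 3*pi) - (2 - 3*pi) = 6*pi.
Hence Im(c_{1}) = (-1/(2*pi))·(6*pi) = -3.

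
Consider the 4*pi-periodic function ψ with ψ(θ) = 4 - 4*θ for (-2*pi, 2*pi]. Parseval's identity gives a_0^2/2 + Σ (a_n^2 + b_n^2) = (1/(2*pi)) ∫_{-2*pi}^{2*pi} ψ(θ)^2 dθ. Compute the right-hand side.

(1/(2*pi)) ∫_{-2*pi}^{2*pi} ψ(θ)^2 dθ = (1/(2*pi)) · (64*pi + 256*pi**3/3) = 32 + 128*pi**2/3.

32 + 128*pi**2/3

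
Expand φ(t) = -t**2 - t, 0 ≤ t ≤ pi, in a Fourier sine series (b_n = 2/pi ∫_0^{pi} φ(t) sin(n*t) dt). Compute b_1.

-2*pi - 2 + 8/pi

b_1 = 2/pi ∫_0^{pi} (-t**2 - t) sin(t) dt.
Integrating by parts twice (tabular method), an antiderivative of (-t**2 - t) sin(t) is t**2*cos(t) - 2*t*sin(t) + t*cos(t) - sin(t) - 2*cos(t); evaluating from 0 to pi: ∫_{0}^{pi} (-t**2 - t) sin(t) dt = (-pi**2 - pi + 2) - (-2) = -pi**2 - pi + 4.
Hence b_1 = (2/pi)·(-pi**2 - pi + 4) = -2*pi - 2 + 8/pi.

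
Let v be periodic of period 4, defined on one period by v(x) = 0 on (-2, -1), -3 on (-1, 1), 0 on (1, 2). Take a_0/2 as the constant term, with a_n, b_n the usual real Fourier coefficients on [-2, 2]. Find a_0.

-3

a_0 = 1/2 ∫_{-2}^{2} v(x) dx = 1/2 · (-6) = -3.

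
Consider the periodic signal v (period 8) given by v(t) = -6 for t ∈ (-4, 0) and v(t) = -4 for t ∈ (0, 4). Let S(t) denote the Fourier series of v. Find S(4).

-5

t = 4 differs from t = -4 by 1 full period(s), and the series is 8-periodic.
At t = -4 the one-sided limits are v(-4^-) = -4 and v(-4^+) = -6.
By Dirichlet's theorem the series converges to their average, [(-4) + (-6)]/2 = -5.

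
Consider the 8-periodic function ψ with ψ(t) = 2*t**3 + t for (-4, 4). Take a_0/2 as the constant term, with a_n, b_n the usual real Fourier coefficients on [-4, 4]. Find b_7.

b_7 = 1/4 ∫_{-4}^{4} ψ(t) sin(7*pi*t/4) dt.
ψ is odd and sin(7*pi*t/4) is odd, so the integrand is even and b_7 = 1/2 ∫_0^{4} ψ(t) sin(7*pi*t/4) dt.
Integrating by parts three times (tabular method), an antiderivative of (2*t**3 + t) sin(7*pi*t/4) is -8*t**3*cos(7*pi*t/4)/(7*pi) + 96*t**2*sin(7*pi*t/4)/(49*pi**2) - 4*t*cos(7*pi*t/4)/(7*pi) + 768*t*cos(7*pi*t/4)/(343*pi**3) - 3072*sin(7*pi*t/4)/(2401*pi**4) + 16*sin(7*pi*t/4)/(49*pi**2); evaluating from 0 to 4: ∫_{0}^{4} (2*t**3 + t) sin(7*pi*t/4) dt = (48*(-64 + 539*pi**2)/(343*pi**3)) - (0) = 48*(-64 + 539*pi**2)/(343*pi**3).
Hence b_7 = (1/2)·(48*(-64 + 539*pi**2)/(343*pi**3)) = 24*(-64 + 539*pi**2)/(343*pi**3).

24*(-64 + 539*pi**2)/(343*pi**3)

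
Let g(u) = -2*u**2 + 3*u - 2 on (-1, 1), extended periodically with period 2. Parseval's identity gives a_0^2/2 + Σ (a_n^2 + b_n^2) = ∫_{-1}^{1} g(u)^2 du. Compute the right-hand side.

314/15

∫_{-1}^{1} g(u)^2 du = 314/15.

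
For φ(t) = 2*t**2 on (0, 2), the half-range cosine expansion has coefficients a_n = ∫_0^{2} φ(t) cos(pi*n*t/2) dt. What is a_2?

a_2 = ∫_0^{2} (2*t**2) cos(pi*t) dt.
Integrating by parts twice (tabular method), an antiderivative of (2*t**2) cos(pi*t) is 2*t**2*sin(pi*t)/pi + 4*t*cos(pi*t)/pi**2 - 4*sin(pi*t)/pi**3; evaluating from 0 to 2: ∫_{0}^{2} (2*t**2) cos(pi*t) dt = (8/pi**2) - (0) = 8/pi**2.
Hence a_2 = 8/pi**2.

8/pi**2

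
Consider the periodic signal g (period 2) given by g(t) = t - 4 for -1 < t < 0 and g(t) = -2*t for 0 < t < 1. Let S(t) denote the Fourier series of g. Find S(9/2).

-1

t = 9/2 differs from t = 1/2 by 2 full period(s), and the series is 2-periodic.
g is continuous at t = 1/2 with value -1, so the series converges to -1 there.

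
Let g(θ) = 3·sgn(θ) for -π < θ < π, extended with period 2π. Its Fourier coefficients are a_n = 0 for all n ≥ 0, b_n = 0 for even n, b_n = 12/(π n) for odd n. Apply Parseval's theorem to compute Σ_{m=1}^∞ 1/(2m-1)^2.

pi**2/8

Parseval: Σ b_n^2 = (1/π) ∫_{-π}^{π} g(θ)^2 dθ = 18.
Only odd n contribute, with b_n^2 = 144/(π^2 n^2), so Σ_{m≥1} 1/(2m-1)^2 = π^2·(18)/144 = pi**2/8.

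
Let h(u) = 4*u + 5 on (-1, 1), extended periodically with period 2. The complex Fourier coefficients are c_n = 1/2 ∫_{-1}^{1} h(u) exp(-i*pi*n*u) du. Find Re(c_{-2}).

0

Since h is real-valued, Re(c_{-2}) = 1/2 ∫_{-1}^{1} h(u) cos(-2*pi*u) du = a_{2}/2.
Integrating by parts (boundary term plus one more integral), an antiderivative of (4*u + 5) cos(-2*pi*u) is 2*u*sin(2*pi*u)/pi + 5*sin(2*pi*u)/(2*pi) + cos(2*pi*u)/pi**2; evaluating from -1 to 1: ∫_{-1}^{1} (4*u + 5) cos(-2*pi*u) du = (pi**(-2)) - (pi**(-2)) = 0.
Hence Re(c_{-2}) = (1/2)·(0) = 0.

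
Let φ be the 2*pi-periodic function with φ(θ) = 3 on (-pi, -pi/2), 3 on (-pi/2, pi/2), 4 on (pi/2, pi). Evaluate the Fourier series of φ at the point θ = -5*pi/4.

4

θ = -5*pi/4 differs from θ = 3*pi/4 by -1 full period(s), and the series is 2*pi-periodic.
φ is continuous at θ = 3*pi/4 with value 4, so the series converges to 4 there.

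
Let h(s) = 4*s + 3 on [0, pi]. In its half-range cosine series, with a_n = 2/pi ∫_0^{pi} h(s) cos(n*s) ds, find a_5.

a_5 = 2/pi ∫_0^{pi} (4*s + 3) cos(5*s) ds.
Integrating by parts (boundary term plus one more integral), an antiderivative of (4*s + 3) cos(5*s) is 4*s*sin(5*s)/5 + 3*sin(5*s)/5 + 4*cos(5*s)/25; evaluating from 0 to pi: ∫_{0}^{pi} (4*s + 3) cos(5*s) ds = (-4/25) - (4/25) = -8/25.
Hence a_5 = (2/pi)·(-8/25) = -16/(25*pi).

-16/(25*pi)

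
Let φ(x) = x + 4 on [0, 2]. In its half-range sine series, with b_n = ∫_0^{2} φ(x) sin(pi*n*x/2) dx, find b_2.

-2/pi

b_2 = ∫_0^{2} (x + 4) sin(pi*x) dx.
Integrating by parts (boundary term plus one more integral), an antiderivative of (x + 4) sin(pi*x) is -x*cos(pi*x)/pi + sin(pi*x)/pi**2 - 4*cos(pi*x)/pi; evaluating from 0 to 2: ∫_{0}^{2} (x + 4) sin(pi*x) dx = (-6/pi) - (-4/pi) = -2/pi.
Hence b_2 = -2/pi.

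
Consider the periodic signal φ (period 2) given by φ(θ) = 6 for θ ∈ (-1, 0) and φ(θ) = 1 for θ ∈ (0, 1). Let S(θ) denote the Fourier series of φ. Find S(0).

7/2

At θ = 0 the one-sided limits are φ(0^-) = 6 and φ(0^+) = 1.
By Dirichlet's theorem the series converges to their average, [(6) + (1)]/2 = 7/2.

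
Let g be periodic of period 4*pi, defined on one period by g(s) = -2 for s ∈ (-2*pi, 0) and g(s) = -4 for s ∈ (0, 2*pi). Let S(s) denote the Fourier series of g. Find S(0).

-3

At s = 0 the one-sided limits are g(0^-) = -2 and g(0^+) = -4.
By Dirichlet's theorem the series converges to their average, [(-2) + (-4)]/2 = -3.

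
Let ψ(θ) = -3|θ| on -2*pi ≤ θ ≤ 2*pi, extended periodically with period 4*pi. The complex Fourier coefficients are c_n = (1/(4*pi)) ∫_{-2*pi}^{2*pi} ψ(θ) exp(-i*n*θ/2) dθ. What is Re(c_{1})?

12/pi

Since ψ is real-valued, Re(c_{1}) = (1/(4*pi)) ∫_{-2*pi}^{2*pi} ψ(θ) cos(θ/2) dθ = a_{1}/2.
ψ is even and cos(θ/2) is even, so the integrand is even: ∫_{-2*pi}^{2*pi} ψ(θ) cos(θ/2) dθ = 2∫_0^{2*pi} ψ(θ) cos(θ/2) dθ.
Integrating by parts (boundary term plus one more integral), an antiderivative of (-3*θ) cos(θ/2) is -6*θ*sin(θ/2) - 12*cos(θ/2); evaluating from 0 to 2*pi: ∫_{0}^{2*pi} (-3*θ) cos(θ/2) dθ = (12) - (-12) = 24.
So ∫_{-2*pi}^{2*pi} ψ(θ) cos(θ/2) dθ = 48.
Hence Re(c_{1}) = (1/(4*pi))·(48) = 12/pi.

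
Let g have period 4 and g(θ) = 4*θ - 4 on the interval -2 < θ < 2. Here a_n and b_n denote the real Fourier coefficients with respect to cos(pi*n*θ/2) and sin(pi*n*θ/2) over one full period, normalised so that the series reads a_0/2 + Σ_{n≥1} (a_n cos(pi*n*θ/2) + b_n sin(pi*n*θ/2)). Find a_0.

-8

a_0 = 1/2 ∫_{-2}^{2} g(θ) dθ = 1/2 · (-16) = -8.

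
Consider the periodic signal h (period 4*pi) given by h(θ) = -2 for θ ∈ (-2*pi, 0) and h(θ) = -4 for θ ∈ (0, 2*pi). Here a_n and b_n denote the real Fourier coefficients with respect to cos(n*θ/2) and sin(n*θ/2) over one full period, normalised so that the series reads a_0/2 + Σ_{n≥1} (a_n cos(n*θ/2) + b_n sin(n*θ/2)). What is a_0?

a_0 = (1/(2*pi)) ∫_{-2*pi}^{2*pi} h(θ) dθ = (1/(2*pi)) · (-12*pi) = -6.

-6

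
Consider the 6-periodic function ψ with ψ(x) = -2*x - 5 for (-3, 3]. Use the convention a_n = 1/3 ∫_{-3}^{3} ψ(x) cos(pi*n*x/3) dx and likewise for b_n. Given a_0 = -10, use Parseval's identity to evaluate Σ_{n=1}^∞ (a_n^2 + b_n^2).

24

Parseval: a_0^2/2 + Σ_{n≥1} (a_n^2+b_n^2) = 1/3 ∫_{-3}^{3} ψ(x)^2 dx = 74.
Subtract a_0^2/2 = 50: Σ (a_n^2+b_n^2) = 24.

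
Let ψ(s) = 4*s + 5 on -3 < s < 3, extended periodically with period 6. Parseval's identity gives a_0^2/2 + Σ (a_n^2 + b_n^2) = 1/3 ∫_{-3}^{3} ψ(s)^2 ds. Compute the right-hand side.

1/3 ∫_{-3}^{3} ψ(s)^2 ds = 1/3 · (438) = 146.

146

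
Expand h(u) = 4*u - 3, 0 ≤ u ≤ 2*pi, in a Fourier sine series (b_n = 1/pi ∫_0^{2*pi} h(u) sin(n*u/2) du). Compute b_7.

4*(-3 + 4*pi)/(7*pi)

b_7 = 1/pi ∫_0^{2*pi} (4*u - 3) sin(7*u/2) du.
Integrating by parts (boundary term plus one more integral), an antiderivative of (4*u - 3) sin(7*u/2) is -8*u*cos(7*u/2)/7 + 16*sin(7*u/2)/49 + 6*cos(7*u/2)/7; evaluating from 0 to 2*pi: ∫_{0}^{2*pi} (4*u - 3) sin(7*u/2) du = (-6/7 + 16*pi/7) - (6/7) = -12/7 + 16*pi/7.
Hence b_7 = (1/pi)·(-12/7 + 16*pi/7) = 4*(-3 + 4*pi)/(7*pi).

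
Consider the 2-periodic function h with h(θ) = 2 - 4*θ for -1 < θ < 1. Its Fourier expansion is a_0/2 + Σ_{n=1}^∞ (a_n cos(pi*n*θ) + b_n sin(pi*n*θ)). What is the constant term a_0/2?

2

a_0 = ∫_{-1}^{1} h(θ) dθ = 4.
So the constant term a_0/2 = 2.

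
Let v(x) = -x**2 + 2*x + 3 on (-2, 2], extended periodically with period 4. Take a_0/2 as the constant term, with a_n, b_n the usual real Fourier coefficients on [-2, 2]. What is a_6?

-4/(9*pi**2)

a_6 = 1/2 ∫_{-2}^{2} v(x) cos(3*pi*x) dx.
Integrating by parts twice (tabular method), an antiderivative of (-x**2 + 2*x + 3) cos(3*pi*x) is -x**2*sin(3*pi*x)/(3*pi) + 2*x*sin(3*pi*x)/(3*pi) - 2*x*cos(3*pi*x)/(9*pi**2) + 2*sin(3*pi*x)/(27*pi**3) + sin(3*pi*x)/pi + 2*cos(3*pi*x)/(9*pi**2); evaluating from -2 to 2: ∫_{-2}^{2} (-x**2 + 2*x + 3) cos(3*pi*x) dx = (-2/(9*pi**2)) - (2/(3*pi**2)) = -8/(9*pi**2).
Hence a_6 = (1/2)·(-8/(9*pi**2)) = -4/(9*pi**2).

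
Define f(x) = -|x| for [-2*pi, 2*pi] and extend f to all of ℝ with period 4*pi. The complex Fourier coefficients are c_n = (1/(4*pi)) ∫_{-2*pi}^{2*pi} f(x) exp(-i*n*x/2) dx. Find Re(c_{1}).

4/pi

Since f is real-valued, Re(c_{1}) = (1/(4*pi)) ∫_{-2*pi}^{2*pi} f(x) cos(x/2) dx = a_{1}/2.
f is even and cos(x/2) is even, so the integrand is even: ∫_{-2*pi}^{2*pi} f(x) cos(x/2) dx = 2∫_0^{2*pi} f(x) cos(x/2) dx.
Integrating by parts (boundary term plus one more integral), an antiderivative of (-x) cos(x/2) is -2*x*sin(x/2) - 4*cos(x/2); evaluating from 0 to 2*pi: ∫_{0}^{2*pi} (-x) cos(x/2) dx = (4) - (-4) = 8.
So ∫_{-2*pi}^{2*pi} f(x) cos(x/2) dx = 16.
Hence Re(c_{1}) = (1/(4*pi))·(16) = 4/pi.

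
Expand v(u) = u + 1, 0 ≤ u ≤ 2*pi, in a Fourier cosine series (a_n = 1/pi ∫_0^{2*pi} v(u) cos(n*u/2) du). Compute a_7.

a_7 = 1/pi ∫_0^{2*pi} (u + 1) cos(7*u/2) du.
Integrating by parts (boundary term plus one more integral), an antiderivative of (u + 1) cos(7*u/2) is 2*u*sin(7*u/2)/7 + 2*sin(7*u/2)/7 + 4*cos(7*u/2)/49; evaluating from 0 to 2*pi: ∫_{0}^{2*pi} (u + 1) cos(7*u/2) du = (-4/49) - (4/49) = -8/49.
Hence a_7 = (1/pi)·(-8/49) = -8/(49*pi).

-8/(49*pi)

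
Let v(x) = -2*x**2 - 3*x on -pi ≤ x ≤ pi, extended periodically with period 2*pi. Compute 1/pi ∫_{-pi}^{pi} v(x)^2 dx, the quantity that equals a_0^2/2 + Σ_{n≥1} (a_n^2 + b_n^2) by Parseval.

pi**2*(6 + 8*pi**2/5)

1/pi ∫_{-pi}^{pi} v(x)^2 dx = 1/pi · (pi**3*(6 + 8*pi**2/5)) = pi**2*(6 + 8*pi**2/5).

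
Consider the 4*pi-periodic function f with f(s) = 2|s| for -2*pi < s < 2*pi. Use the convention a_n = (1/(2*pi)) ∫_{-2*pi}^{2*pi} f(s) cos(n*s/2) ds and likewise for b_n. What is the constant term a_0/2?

2*pi

a_0 = (1/(2*pi)) ∫_{-2*pi}^{2*pi} f(s) ds = (1/(2*pi)) · (8*pi**2) = 4*pi.
So the constant term a_0/2 = 2*pi.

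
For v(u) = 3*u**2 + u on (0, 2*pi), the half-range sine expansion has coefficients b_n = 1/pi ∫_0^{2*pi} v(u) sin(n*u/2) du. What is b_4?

b_4 = 1/pi ∫_0^{2*pi} (3*u**2 + u) sin(2*u) du.
Integrating by parts twice (tabular method), an antiderivative of (3*u**2 + u) sin(2*u) is -3*u**2*cos(2*u)/2 + 3*u*sin(2*u)/2 - u*cos(2*u)/2 + sin(2*u)/4 + 3*cos(2*u)/4; evaluating from 0 to 2*pi: ∫_{0}^{2*pi} (3*u**2 + u) sin(2*u) du = (-6*pi**2 - pi + 3/4) - (3/4) = -pi*(1 + 6*pi).
Hence b_4 = (1/pi)·(-pi*(1 + 6*pi)) = -6*pi - 1.

-6*pi - 1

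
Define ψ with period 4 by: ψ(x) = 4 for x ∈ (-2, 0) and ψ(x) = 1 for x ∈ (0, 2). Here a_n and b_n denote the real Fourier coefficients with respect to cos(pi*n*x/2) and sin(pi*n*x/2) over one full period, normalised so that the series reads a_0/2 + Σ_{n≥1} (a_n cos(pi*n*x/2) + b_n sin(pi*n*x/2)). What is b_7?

-6/(7*pi)

b_7 = 1/2 ∫_{-2}^{2} ψ(x) sin(7*pi*x/2) dx.
Split the integral at the breakpoints.
Directly, an antiderivative of (4) sin(7*pi*x/2) is -8*cos(7*pi*x/2)/(7*pi); evaluating from -2 to 0: ∫_{-2}^{0} (4) sin(7*pi*x/2) dx = (-8/(7*pi)) - (8/(7*pi)) = -16/(7*pi).
Directly, an antiderivative of (1) sin(7*pi*x/2) is -2*cos(7*pi*x/2)/(7*pi); evaluating from 0 to 2: ∫_{0}^{2} (1) sin(7*pi*x/2) dx = (2/(7*pi)) - (-2/(7*pi)) = 4/(7*pi).
Summing the pieces and multiplying by (1/2) gives b_7 = -6/(7*pi).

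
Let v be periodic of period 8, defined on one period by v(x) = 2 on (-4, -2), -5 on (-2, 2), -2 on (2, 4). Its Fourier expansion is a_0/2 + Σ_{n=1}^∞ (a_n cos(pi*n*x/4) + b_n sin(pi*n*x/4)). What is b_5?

-4/(5*pi)

b_5 = 1/4 ∫_{-4}^{4} v(x) sin(5*pi*x/4) dx.
Split the integral at the breakpoints.
Directly, an antiderivative of (2) sin(5*pi*x/4) is -8*cos(5*pi*x/4)/(5*pi); evaluating from -4 to -2: ∫_{-4}^{-2} (2) sin(5*pi*x/4) dx = (0) - (8/(5*pi)) = -8/(5*pi).
Directly, an antiderivative of (-5) sin(5*pi*x/4) is 4*cos(5*pi*x/4)/pi; evaluating from -2 to 2: ∫_{-2}^{2} (-5) sin(5*pi*x/4) dx = (0) - (0) = 0.
Directly, an antiderivative of (-2) sin(5*pi*x/4) is 8*cos(5*pi*x/4)/(5*pi); evaluating from 2 to 4: ∫_{2}^{4} (-2) sin(5*pi*x/4) dx = (-8/(5*pi)) - (0) = -8/(5*pi).
Summing the pieces and multiplying by (1/4) gives b_5 = -4/(5*pi).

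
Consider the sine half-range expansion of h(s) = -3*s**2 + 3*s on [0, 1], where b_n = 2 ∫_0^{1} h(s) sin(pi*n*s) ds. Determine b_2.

0

b_2 = 2 ∫_0^{1} (-3*s**2 + 3*s) sin(2*pi*s) ds.
Integrating by parts twice (tabular method), an antiderivative of (-3*s**2 + 3*s) sin(2*pi*s) is 3*s**2*cos(2*pi*s)/(2*pi) - 3*s*sin(2*pi*s)/(2*pi**2) - 3*s*cos(2*pi*s)/(2*pi) + 3*sin(2*pi*s)/(4*pi**2) - 3*cos(2*pi*s)/(4*pi**3); evaluating from 0 to 1: ∫_{0}^{1} (-3*s**2 + 3*s) sin(2*pi*s) ds = (-3/(4*pi**3)) - (-3/(4*pi**3)) = 0.
Hence b_2 = 2·(0) = 0.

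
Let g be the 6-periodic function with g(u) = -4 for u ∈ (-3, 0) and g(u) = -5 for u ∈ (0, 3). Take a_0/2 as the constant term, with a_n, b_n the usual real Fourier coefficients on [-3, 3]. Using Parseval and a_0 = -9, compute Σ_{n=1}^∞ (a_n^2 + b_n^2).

Parseval: a_0^2/2 + Σ_{n≥1} (a_n^2+b_n^2) = 1/3 ∫_{-3}^{3} g(u)^2 du = 41.
Subtract a_0^2/2 = 81/2: Σ (a_n^2+b_n^2) = 1/2.

1/2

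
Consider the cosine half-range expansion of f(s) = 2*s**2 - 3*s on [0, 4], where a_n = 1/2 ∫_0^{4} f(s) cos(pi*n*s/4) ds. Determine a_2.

a_2 = 1/2 ∫_0^{4} (2*s**2 - 3*s) cos(pi*s/2) ds.
Integrating by parts twice (tabular method), an antiderivative of (2*s**2 - 3*s) cos(pi*s/2) is 4*s**2*sin(pi*s/2)/pi - 6*s*sin(pi*s/2)/pi + 16*s*cos(pi*s/2)/pi**2 - 32*sin(pi*s/2)/pi**3 - 12*cos(pi*s/2)/pi**2; evaluating from 0 to 4: ∫_{0}^{4} (2*s**2 - 3*s) cos(pi*s/2) ds = (52/pi**2) - (-12/pi**2) = 64/pi**2.
Hence a_2 = (1/2)·(64/pi**2) = 32/pi**2.

32/pi**2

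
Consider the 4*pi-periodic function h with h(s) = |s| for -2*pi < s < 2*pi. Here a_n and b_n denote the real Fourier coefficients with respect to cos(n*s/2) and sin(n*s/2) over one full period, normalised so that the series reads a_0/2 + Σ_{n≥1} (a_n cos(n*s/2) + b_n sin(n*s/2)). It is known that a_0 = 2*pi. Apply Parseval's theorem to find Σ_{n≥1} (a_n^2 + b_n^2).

Parseval: a_0^2/2 + Σ_{n≥1} (a_n^2+b_n^2) = (1/(2*pi)) ∫_{-2*pi}^{2*pi} h(s)^2 ds = 8*pi**2/3.
Subtract a_0^2/2 = 2*pi**2: Σ (a_n^2+b_n^2) = 2*pi**2/3.

2*pi**2/3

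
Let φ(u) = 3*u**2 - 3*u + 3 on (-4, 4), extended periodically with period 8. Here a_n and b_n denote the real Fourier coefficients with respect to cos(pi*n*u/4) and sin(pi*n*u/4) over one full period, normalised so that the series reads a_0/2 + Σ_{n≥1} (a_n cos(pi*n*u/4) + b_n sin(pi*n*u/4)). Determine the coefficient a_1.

-192/pi**2

a_1 = 1/4 ∫_{-4}^{4} φ(u) cos(pi*u/4) du.
Integrating by parts twice (tabular method), an antiderivative of (3*u**2 - 3*u + 3) cos(pi*u/4) is 12*u**2*sin(pi*u/4)/pi - 12*u*sin(pi*u/4)/pi + 96*u*cos(pi*u/4)/pi**2 - 384*sin(pi*u/4)/pi**3 + 12*sin(pi*u/4)/pi - 48*cos(pi*u/4)/pi**2; evaluating from -4 to 4: ∫_{-4}^{4} (3*u**2 - 3*u + 3) cos(pi*u/4) du = (-336/pi**2) - (432/pi**2) = -768/pi**2.
Hence a_1 = (1/4)·(-768/pi**2) = -192/pi**2.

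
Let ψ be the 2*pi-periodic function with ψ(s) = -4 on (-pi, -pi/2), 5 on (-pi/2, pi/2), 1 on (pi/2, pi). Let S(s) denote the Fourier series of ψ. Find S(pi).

At s = pi the one-sided limits are ψ(pi^-) = 1 and ψ(pi^+) = -4.
By Dirichlet's theorem the series converges to their average, [(1) + (-4)]/2 = -3/2.

-3/2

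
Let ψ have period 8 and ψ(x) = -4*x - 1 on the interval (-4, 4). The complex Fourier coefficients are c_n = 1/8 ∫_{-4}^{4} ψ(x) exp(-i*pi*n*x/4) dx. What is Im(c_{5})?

16/(5*pi)

Since ψ is real-valued, Im(c_{5}) = -1/8 ∫_{-4}^{4} ψ(x) sin(5*pi*x/4) dx = -b_{5}/2.
Integrating by parts (boundary term plus one more integral), an antiderivative of (-4*x - 1) sin(5*pi*x/4) is 16*x*cos(5*pi*x/4)/(5*pi) - 64*sin(5*pi*x/4)/(25*pi**2) + 4*cos(5*pi*x/4)/(5*pi); evaluating from -4 to 4: ∫_{-4}^{4} (-4*x - 1) sin(5*pi*x/4) dx = (-68/(5*pi)) - (12/pi) = -128/(5*pi).
Hence Im(c_{5}) = (-1/8)·(-128/(5*pi)) = 16/(5*pi).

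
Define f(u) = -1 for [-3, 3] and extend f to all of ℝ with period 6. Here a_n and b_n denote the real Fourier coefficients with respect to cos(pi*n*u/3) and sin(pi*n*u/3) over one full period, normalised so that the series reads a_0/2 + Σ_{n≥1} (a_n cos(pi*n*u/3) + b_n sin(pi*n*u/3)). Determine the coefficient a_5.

0

a_5 = 1/3 ∫_{-3}^{3} f(u) cos(5*pi*u/3) du.
f is even and cos(5*pi*u/3) is even, so the integrand is even and a_5 = 2/3 ∫_0^{3} f(u) cos(5*pi*u/3) du.
Directly, an antiderivative of (-1) cos(5*pi*u/3) is -3*sin(5*pi*u/3)/(5*pi); evaluating from 0 to 3: ∫_{0}^{3} (-1) cos(5*pi*u/3) du = (0) - (0) = 0.
Hence a_5 = (2/3)·(0) = 0.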